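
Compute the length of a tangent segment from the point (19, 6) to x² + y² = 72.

The centre is (0, 0) and r = 6√2. The square of the distance from P to the centre is 361 + 36 = 397.
Power of the point: PT² = |PO|² − r² = 325, so PT = 5√13.

5√13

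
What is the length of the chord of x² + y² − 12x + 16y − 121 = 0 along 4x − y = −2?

Express y = 4x + 2 and substitute into the circle:
17x² + 68x − 85 = 0  ⟹  x² + 4x − 5 = 0
x = 1 or x = −5, giving (1, 6) and (−5, −18).
Chord length = distance between (1, 6) and (−5, −18) = √612 = 6√17.

6√17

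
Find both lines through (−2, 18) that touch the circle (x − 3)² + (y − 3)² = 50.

Let a tangent through (−2, 18) have slope m. Its distance from (3, 3) must equal 5√2:
[m·(5) − (−15)]² = 50(m² + 1)
m² − 6m − 7 = 0, so m = −1 or m = 7.
With m = −1: x + y = 16. With m = 7: 7x − y = −32.

x + y = 16 and 7x − y = −32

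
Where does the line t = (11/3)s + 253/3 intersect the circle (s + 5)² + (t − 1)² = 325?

From the line, t = (253 + 11s)/3. Substituting:
130s² + 5590s + 59800 = 0  ⟹  s² + 43s + 460 = 0
s = −20 or s = −23, giving (−20, 11) and (−23, 0).

(−23, 0) and (−20, 11)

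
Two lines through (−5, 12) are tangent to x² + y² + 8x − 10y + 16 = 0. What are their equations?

4x − 3y = −56 and 3x + 4y = 33

Let a tangent through (−5, 12) have slope m. Its distance from (−4, 5) must equal 5:
(1m − (−7))² = 25(m² + 1)
12m² − 7m − 12 = 0, so m = 4/3 or m = −3/4.
With m = 4/3: 4x − 3y = −56. With m = −3/4: 3x + 4y = 33.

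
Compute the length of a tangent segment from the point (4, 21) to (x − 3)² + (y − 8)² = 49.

The centre is (3, 8) and r = 7. The square of the distance from P to the centre is 1 + 169 = 170.
Power of the point: PT² = |PO|² − r² = 121, so PT = 11.

11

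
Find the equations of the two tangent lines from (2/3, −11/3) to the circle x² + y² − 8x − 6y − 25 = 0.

Write the tangent as mx − y + (−11/3 − m·(2/3)) = 0 and set its distance from the centre to 5√2:
(10/3m − (20/3))² = 50(m² + 1)
7m² + 8m + 1 = 0, so m = −1/7 or m = −1.
With m = −1/7: x + 7y = −25. With m = −1: x + y = −3.

x + 7y = −25 and x + y = −3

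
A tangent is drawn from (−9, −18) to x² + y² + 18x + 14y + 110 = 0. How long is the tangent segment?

The centre is (−9, −7) and r = 2√5. The square of the distance from P to the centre is 0 + 121 = 121.
By the tangent–radius right angle, tangent length = √(|PO|² − r²) = √101.

√101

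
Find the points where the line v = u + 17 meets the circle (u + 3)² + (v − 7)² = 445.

From the line, v = u + 17. Substituting:
2u² + 26u − 336 = 0  ⟹  u² + 13u − 168 = 0
u = 8 or u = −21, giving (8, 25) and (−21, −4).

(−21, −4) and (8, 25)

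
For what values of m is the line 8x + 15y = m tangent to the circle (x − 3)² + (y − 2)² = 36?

Tangency holds when the distance from the centre (3, 2) to the line equals the radius 6:
|8·3 + 15·2 − m| / √289 = 6
|m − (54)| = 6·17, so m = 156 or m = −48.

m = −48 or m = 156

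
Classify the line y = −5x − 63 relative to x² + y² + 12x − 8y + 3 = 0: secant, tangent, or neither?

Substituting the line into the circle gives 26x² + 682x + 4476 = 0.
Δ = 465124 − 465504 = −380.
No real roots: the line does not meet the circle.

neither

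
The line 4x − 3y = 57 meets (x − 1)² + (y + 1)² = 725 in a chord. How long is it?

50

The distance from (1, −1) to the line is 50/√25, and r² = 725.
Chord = 2√(r² − d²) = 2·√(625) = 50.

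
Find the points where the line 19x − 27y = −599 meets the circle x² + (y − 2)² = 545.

(−23, 6) and (4, 25)

Substitute y = (599 + 19x)/27:
1090x² + 20710x − 100280 = 0  ⟹  x² + 19x − 92 = 0
x = 4 or x = −23, giving (4, 25) and (−23, 6).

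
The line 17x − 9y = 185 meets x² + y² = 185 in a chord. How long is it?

From the line, y = (−185 + 17x)/9. Substituting:
370x² − 6290x + 19240 = 0  ⟹  x² − 17x + 52 = 0
x = 13 or x = 4, giving (13, 4) and (4, −13).
Chord length = distance between (13, 4) and (4, −13) = √370 = √370.

√370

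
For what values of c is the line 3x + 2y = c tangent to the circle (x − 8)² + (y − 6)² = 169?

The line touches the circle iff its distance from (8, 6) is 13:
|3·8 + 2·6 − c| / √13 = 13
|c − (36)| = 13√13.

c = 36 ± 13√13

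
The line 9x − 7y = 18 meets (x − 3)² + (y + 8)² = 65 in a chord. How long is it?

Express y = (−18 + 9x)/7 and substitute into the circle:
130x² + 390x − 1300 = 0  ⟹  x² + 3x − 10 = 0
x = 2 or x = −5, giving (2, 0) and (−5, −9).
|(2, 0) − (−5, −9)| = √((7)² + (9)²) = √130.

√130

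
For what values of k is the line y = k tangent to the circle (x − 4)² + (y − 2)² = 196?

For a tangent, require d(centre, line) = r = 14.
|0·4 + 1·2 − k| / √1 = 14
|k − (2)| = 14, so k = 16 or k = −12.

k = −12 or k = 16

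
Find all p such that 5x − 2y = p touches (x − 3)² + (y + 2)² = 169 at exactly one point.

Tangency holds when the distance from the centre (3, −2) to the line equals the radius 13:
|5·3 − 2·(−2) − p| / √29 = 13
|p − (19)| = 13√29.

p = 19 ± 13√29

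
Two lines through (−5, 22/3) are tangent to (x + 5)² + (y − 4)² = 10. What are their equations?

x + 3y = 17 and x − 3y = −27

Write the tangent as mx − y + (22/3 − m·(−5)) = 0 and set its distance from the centre to √10:
(0m − (−10/3))² = 10(m² + 1)
9m² − 1 = 0, so m = −1/3 or m = 1/3.
With m = −1/3: x + 3y = 17. With m = 1/3: x − 3y = −27.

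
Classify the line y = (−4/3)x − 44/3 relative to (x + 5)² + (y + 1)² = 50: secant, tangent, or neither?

secant

Substituting the line into the circle gives 25x² + 418x + 1456 = 0.
Δ = 174724 − 145600 = 29124.
Two real roots: the line is a secant.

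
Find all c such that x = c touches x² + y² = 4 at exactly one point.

Tangency holds when the distance from the centre (0, 0) to the line equals the radius 2:
|1·0 + 0·0 − c| / √1 = 2
|c| = 2, so c = 2 or c = −2.

c = −2 or c = 2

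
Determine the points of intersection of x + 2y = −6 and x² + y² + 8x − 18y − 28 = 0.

Express y = (−6 − x)/2 and substitute into the circle:
5x² + 80x + 140 = 0  ⟹  x² + 16x + 28 = 0
x = −2 or x = −14, giving (−2, −2) and (−14, 4).

(−14, 4) and (−2, −2)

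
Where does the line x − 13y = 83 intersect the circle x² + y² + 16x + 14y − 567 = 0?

From the line, y = (−83 + x)/13. Substituting:
170x² + 2720x − 104040 = 0  ⟹  x² + 16x − 612 = 0
x = 18 or x = −34, giving (18, −5) and (−34, −9).

(−34, −9) and (18, −5)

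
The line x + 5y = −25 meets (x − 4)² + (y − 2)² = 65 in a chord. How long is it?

The distance from (4, 2) to the line is 39/√26, and r² = 65.
Half the chord is √(r² − d²) = √(13/2), so the full chord is √26.

√26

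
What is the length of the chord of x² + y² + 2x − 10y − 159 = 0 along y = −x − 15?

Express y = −x − 15 and substitute into the circle:
2x² + 42x + 216 = 0  ⟹  x² + 21x + 108 = 0
x = −9 or x = −12, giving (−9, −6) and (−12, −3).
|(−9, −6) − (−12, −3)| = √((3)² + (−3)²) = 3√2.

3√2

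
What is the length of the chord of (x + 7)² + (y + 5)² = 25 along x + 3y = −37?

√10

From the line, y = (−37 − x)/3. Substituting:
10x² + 170x + 700 = 0  ⟹  x² + 17x + 70 = 0
x = −7 or x = −10, giving (−7, −10) and (−10, −9).
|(−7, −10) − (−10, −9)| = √((3)² + (−1)²) = √10.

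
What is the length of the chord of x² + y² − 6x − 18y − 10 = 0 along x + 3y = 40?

6√10

Centre (3, 9), r² = 100. Perpendicular distance d from centre to line = |−10| / √10 = 10/√10.
Chord = 2√(r² − d²) = 2·√(90) = 6√10.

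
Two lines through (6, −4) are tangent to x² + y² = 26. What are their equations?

Let a tangent through (6, −4) have slope m. Its distance from (0, 0) must equal √26:
[m·(−6) − (4)]² = 26(m² + 1)
5m² + 24m − 5 = 0, so m = 1/5 or m = −5.
Through (6, −4) these give x − 5y = 26 and 5x + y = 26.

x − 5y = 26 and 5x + y = 26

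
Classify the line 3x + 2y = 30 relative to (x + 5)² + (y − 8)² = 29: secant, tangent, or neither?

neither

Centre (−5, 8), r² = 29. Distance² from centre to line = (−29)²/13 = 841/13.
Since d² > r², the line lies outside the circle.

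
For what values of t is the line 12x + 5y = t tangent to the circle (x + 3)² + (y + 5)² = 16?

Tangency holds when the distance from the centre (−3, −5) to the line equals the radius 4:
|12·(−3) + 5·(−5) − t| / √169 = 4
|t − (−61)| = 4·13, so t = −9 or t = −113.

t = −113 or t = −9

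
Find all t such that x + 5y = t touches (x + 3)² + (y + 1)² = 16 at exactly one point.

t = −8 ± 4√26

The line touches the circle iff its distance from (−3, −1) is 4:
|1·(−3) + 5·(−1) − t| / √26 = 4
|t − (−8)| = 4√26.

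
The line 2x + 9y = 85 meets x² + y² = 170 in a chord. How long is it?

Centre (0, 0), r² = 170. Perpendicular distance d from centre to line = |−85| / √85 = 85/√85.
Half the chord is √(r² − d²) = √(85), so the full chord is 2√85.

2√85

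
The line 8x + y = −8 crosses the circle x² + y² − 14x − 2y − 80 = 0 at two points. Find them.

(−2, 8) and (0, −8)

From the line, y = −8x − 8. Substituting:
65x² + 130x = 0  ⟹  x² + 2x = 0
x = 0 or x = −2, giving (0, −8) and (−2, 8).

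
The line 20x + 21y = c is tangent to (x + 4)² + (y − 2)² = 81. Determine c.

For a tangent, require d(centre, line) = r = 9.
|20·(−4) + 21·2 − c| / √841 = 9
|c − (−38)| = 9·29, so c = 223 or c = −299.

c = −299 or c = 223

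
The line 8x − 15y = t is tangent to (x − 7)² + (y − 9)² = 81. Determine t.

t = −232 or t = 74

Tangency holds when the distance from the centre (7, 9) to the line equals the radius 9:
|8·7 − 15·9 − t| / √289 = 9
|t − (−79)| = 9·17, so t = 74 or t = −232.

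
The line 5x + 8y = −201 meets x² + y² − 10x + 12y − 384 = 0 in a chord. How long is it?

The distance from (5, −6) to the line is 178/√89, and r² = 445.
Half the chord is √(r² − d²) = √(89), so the full chord is 2√89.

2√89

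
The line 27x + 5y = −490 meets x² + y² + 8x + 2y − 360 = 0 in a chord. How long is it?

Express y = (−490 − 27x)/5 and substitute into the circle:
754x² + 26390x + 226200 = 0  ⟹  x² + 35x + 300 = 0
x = −15 or x = −20, giving (−15, −17) and (−20, 10).
|(−15, −17) − (−20, 10)| = √((5)² + (−27)²) = √754.

√754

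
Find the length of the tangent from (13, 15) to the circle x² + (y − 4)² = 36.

√254

With centre O = (0, 4), |OP|² = 290 and r² = 36.
By the tangent–radius right angle, tangent length = √(|PO|² − r²) = √254.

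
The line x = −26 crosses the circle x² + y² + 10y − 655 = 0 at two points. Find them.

The line gives x = −26. Substituting into the circle:
y² + 10y + 21 = 0
y = −3 or y = −7, giving (−26, −3) and (−26, −7).

(−26, −7) and (−26, −3)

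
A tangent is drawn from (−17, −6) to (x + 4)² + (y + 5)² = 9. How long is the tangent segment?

√161

The centre is (−4, −5) and r = 3. The square of the distance from P to the centre is 169 + 1 = 170.
The tangent meets the radius at right angles, so tangent² = |PO|² − r² = 170 − 9 = 161.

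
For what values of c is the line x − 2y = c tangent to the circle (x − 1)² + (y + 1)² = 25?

For a tangent, require d(centre, line) = r = 5.
|1·1 − 2·(−1) − c| / √5 = 5
|c − (3)| = 5√5.

c = 3 ± 5√5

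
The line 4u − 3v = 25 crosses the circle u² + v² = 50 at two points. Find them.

(1, −7) and (7, 1)

Express v = (−25 + 4u)/3 and substitute into the circle:
25u² − 200u + 175 = 0  ⟹  u² − 8u + 7 = 0
u = 7 or u = 1, giving (7, 1) and (1, −7).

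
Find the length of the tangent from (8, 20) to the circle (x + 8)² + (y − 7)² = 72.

√353

With centre O = (−8, 7), |OP|² = 425 and r² = 72.
The tangent meets the radius at right angles, so tangent² = |PO|² − r² = 425 − 72 = 353.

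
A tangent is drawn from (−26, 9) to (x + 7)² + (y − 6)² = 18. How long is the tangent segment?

With centre O = (−7, 6), |OP|² = 370 and r² = 18.
The tangent meets the radius at right angles, so tangent² = |PO|² − r² = 370 − 18 = 352.

4√22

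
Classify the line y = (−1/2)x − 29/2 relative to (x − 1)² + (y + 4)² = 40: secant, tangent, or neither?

Centre (1, −4), r² = 40. Distance² from centre to line = (22)²/5 = 484/5.
Since d² > r², the line lies outside the circle.

neither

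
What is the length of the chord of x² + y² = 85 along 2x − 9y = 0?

2√85

From the line, y = (2x)/9. Substituting:
85x² − 6885 = 0  ⟹  x² − 81 = 0
x = 9 or x = −9, giving (9, 2) and (−9, −2).
Chord length = distance between (9, 2) and (−9, −2) = √340 = 2√85.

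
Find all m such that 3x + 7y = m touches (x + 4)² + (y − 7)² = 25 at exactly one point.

For a tangent, require d(centre, line) = r = 5.
|3·(−4) + 7·7 − m| / √58 = 5
|m − (37)| = 5√58.

m = 37 ± 5√58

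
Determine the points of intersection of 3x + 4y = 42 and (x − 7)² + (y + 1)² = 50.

(6, 6) and (14, 0)

Express y = (42 − 3x)/4 and substitute into the circle:
25x² − 500x + 2100 = 0  ⟹  x² − 20x + 84 = 0
x = 14 or x = 6, giving (14, 0) and (6, 6).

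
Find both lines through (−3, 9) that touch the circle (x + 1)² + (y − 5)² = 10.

Write the tangent as mx − y + (9 − m·(−3)) = 0 and set its distance from the centre to √10:
(2m − (−4))² = 10(m² + 1)
3m² − 8m − 3 = 0, so m = 3 or m = −1/3.
With m = 3: 3x − y = −18. With m = −1/3: x + 3y = 24.

3x − y = −18 and x + 3y = 24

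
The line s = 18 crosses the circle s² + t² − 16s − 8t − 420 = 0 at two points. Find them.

(18, −16) and (18, 24)

The line gives s = 18. Substituting into the circle:
t² − 8t − 384 = 0
t = 24 or t = −16, giving (18, 24) and (18, −16).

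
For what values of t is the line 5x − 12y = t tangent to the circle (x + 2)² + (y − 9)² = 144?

The line touches the circle iff its distance from (−2, 9) is 12:
|5·(−2) − 12·9 − t| / √169 = 12
|t − (−118)| = 12·13, so t = 38 or t = −274.

t = −274 or t = 38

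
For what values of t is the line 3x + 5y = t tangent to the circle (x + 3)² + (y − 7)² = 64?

t = 26 ± 8√34

For a tangent, require d(centre, line) = r = 8.
|3·(−3) + 5·7 − t| / √34 = 8
|t − (26)| = 8√34.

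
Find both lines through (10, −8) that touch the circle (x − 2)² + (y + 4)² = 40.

Let a tangent through (10, −8) have slope m. Its distance from (2, −4) must equal 2√10:
[m·(−8) − (4)]² = 40(m² + 1)
3m² + 8m − 3 = 0, so m = −3 or m = 1/3.
Through (10, −8) these give 3x + y = 22 and x − 3y = 34.

3x + y = 22 and x − 3y = 34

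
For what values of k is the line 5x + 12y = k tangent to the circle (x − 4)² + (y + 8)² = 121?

k = −219 or k = 67

For a tangent, require d(centre, line) = r = 11.
|5·4 + 12·(−8) − k| / √169 = 11
|k − (−76)| = 11·13, so k = 67 or k = −219.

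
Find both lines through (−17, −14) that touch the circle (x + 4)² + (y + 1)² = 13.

2x − 3y = 8 and 3x − 2y = −23

A line y − (−14) = m(x − (−17)) is tangent when its distance from (−4, −1) is √13:
(13m − (13))² = 13(m² + 1)
6m² − 13m + 6 = 0, so m = 2/3 or m = 3/2.
Through (−17, −14) these give 2x − 3y = 8 and 3x − 2y = −23.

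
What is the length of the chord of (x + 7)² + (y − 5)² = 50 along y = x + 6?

8√2

Express y = x + 6 and substitute into the circle:
2x² + 16x = 0  ⟹  x² + 8x = 0
x = 0 or x = −8, giving (0, 6) and (−8, −2).
|(0, 6) − (−8, −2)| = √((8)² + (8)²) = 8√2.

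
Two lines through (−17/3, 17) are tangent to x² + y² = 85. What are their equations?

A line y − (17) = m(x − (−17/3)) is tangent when its distance from (0, 0) is √85:
(17/3m − (−17))² = 85(m² + 1)
14m² − 51m − 54 = 0, so m = 9/2 or m = −6/7.
With m = 9/2: 9x − 2y = −85. With m = −6/7: 6x + 7y = 85.

9x − 2y = −85 and 6x + 7y = 85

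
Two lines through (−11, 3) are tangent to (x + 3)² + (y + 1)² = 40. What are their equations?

x − 3y = −20 and 3x + y = −30

A line y − (3) = m(x − (−11)) is tangent when its distance from (−3, −1) is 2√10:
[m·(8) − (−4)]² = 40(m² + 1)
3m² + 8m − 3 = 0, so m = 1/3 or m = −3.
Through (−11, 3) these give x − 3y = −20 and 3x + y = −30.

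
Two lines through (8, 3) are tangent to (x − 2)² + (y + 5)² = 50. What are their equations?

7x + y = 59 and x − 7y = −13

A line y − (3) = m(x − (8)) is tangent when its distance from (2, −5) is 5√2:
(−6m − (−8))² = 50(m² + 1)
7m² + 48m − 7 = 0, so m = −7 or m = 1/7.
With m = −7: 7x + y = 59. With m = 1/7: x − 7y = −13.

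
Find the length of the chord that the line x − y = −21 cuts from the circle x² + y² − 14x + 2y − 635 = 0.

23√2

Express y = x + 21 and substitute into the circle:
2x² + 30x − 152 = 0  ⟹  x² + 15x − 76 = 0
x = 4 or x = −19, giving (4, 25) and (−19, 2).
|(4, 25) − (−19, 2)| = √((23)² + (23)²) = 23√2.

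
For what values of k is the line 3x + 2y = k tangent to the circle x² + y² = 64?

k = ±8√13

The line touches the circle iff its distance from (0, 0) is 8:
|3·0 + 2·0 − k| / √13 = 8
|k| = 8√13.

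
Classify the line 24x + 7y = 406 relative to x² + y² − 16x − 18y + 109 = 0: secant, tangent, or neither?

Substituting the line into the circle gives 625x² − 17248x + 119021 = 0.
Δ = 297493504 − 297552500 = −58996.
No real roots: the line does not meet the circle.

neither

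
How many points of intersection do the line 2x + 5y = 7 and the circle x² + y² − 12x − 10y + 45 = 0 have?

0

Substituting the line into the circle gives 29x² − 228x + 824 = 0.
Δ = 51984 − 95584 = −43600.
No real roots: the line does not meet the circle.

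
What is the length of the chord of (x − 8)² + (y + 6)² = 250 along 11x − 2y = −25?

Centre (8, −6), r² = 250. Perpendicular distance d from centre to line = |125| / √125 = 125/√125.
Chord = 2√(r² − d²) = 2·√(125) = 10√5.

10√5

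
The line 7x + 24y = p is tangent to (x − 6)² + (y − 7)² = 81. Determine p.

For a tangent, require d(centre, line) = r = 9.
|7·6 + 24·7 − p| / √625 = 9
|p − (210)| = 9·25, so p = 435 or p = −15.

p = −15 or p = 435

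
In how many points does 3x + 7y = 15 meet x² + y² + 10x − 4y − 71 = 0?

Substituting the line into the circle gives 58x² + 484x − 3674 = 0.
Δ = 234256 − (−852368) = 1086624.
Two real roots: the line is a secant.

2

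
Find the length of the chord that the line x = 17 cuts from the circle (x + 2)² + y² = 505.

24

The line gives x = 17. Substituting into the circle:
y² − 144 = 0
y = 12 or y = −12, giving (17, 12) and (17, −12).
Chord length = distance between (17, 12) and (17, −12) = √576 = 24.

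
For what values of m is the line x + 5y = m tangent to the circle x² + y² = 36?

Tangency holds when the distance from the centre (0, 0) to the line equals the radius 6:
|1·0 + 5·0 − m| / √26 = 6
|m| = 6√26.

m = ±6√26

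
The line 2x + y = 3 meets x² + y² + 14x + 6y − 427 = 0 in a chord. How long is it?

Substitute y = −2x + 3:
5x² − 10x − 400 = 0  ⟹  x² − 2x − 80 = 0
x = 10 or x = −8, giving (10, −17) and (−8, 19).
Chord length = distance between (10, −17) and (−8, 19) = √1620 = 18√5.

18√5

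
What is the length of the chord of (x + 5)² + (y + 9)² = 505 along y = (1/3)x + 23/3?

11√10

Substitute y = (23 + x)/3:
10x² + 190x − 1820 = 0  ⟹  x² + 19x − 182 = 0
x = 7 or x = −26, giving (7, 10) and (−26, −1).
|(7, 10) − (−26, −1)| = √((33)² + (11)²) = 11√10.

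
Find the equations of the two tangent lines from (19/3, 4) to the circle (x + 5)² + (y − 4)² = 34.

3x − 5y = −1 and 3x + 5y = 39

Let a tangent through (19/3, 4) have slope m. Its distance from (−5, 4) must equal √34:
[m·(−34/3) − (0)]² = 34(m² + 1)
25m² − 9 = 0, so m = 3/5 or m = −3/5.
Through (19/3, 4) these give 3x − 5y = −1 and 3x + 5y = 39.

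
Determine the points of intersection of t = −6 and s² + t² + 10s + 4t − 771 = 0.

From the line, t = −6. Substituting:
s² + 10s − 759 = 0
s = 23 or s = −33, giving (23, −6) and (−33, −6).

(−33, −6) and (23, −6)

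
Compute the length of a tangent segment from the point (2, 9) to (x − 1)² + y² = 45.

Centre (1, 0), r² = 45. |PO|² = (1)² + (9)² = 82.
The tangent meets the radius at right angles, so tangent² = |PO|² − r² = 82 − 45 = 37.

√37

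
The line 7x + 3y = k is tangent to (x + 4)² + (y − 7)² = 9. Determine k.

k = −7 ± 3√58

For a tangent, require d(centre, line) = r = 3.
|7·(−4) + 3·7 − k| / √58 = 3
|k − (−7)| = 3√58.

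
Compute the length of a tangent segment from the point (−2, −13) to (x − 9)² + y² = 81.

√209

Centre (9, 0), r² = 81. |PO|² = (−11)² + (−13)² = 290.
By the tangent–radius right angle, tangent length = √(|PO|² − r²) = √209.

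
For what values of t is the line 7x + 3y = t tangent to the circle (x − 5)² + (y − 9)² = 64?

t = 62 ± 8√58

The line touches the circle iff its distance from (5, 9) is 8:
|7·5 + 3·9 − t| / √58 = 8
|t − (62)| = 8√58.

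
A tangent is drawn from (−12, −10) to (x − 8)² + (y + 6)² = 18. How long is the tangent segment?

With centre O = (8, −6), |OP|² = 416 and r² = 18.
By the tangent–radius right angle, tangent length = √(|PO|² − r²) = √398.

√398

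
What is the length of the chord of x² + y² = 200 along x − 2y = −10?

12√5

The distance from (0, 0) to the line is 10/√5, and r² = 200.
Chord = 2√(r² − d²) = 2·√(180) = 12√5.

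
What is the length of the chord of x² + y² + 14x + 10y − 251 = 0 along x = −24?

The distance from (−7, −5) to the line is 17, and r² = 325.
Chord = 2√(r² − d²) = 2·√(36) = 12.

12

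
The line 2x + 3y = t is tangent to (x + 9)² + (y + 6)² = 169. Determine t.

t = −36 ± 13√13

Tangency holds when the distance from the centre (−9, −6) to the line equals the radius 13:
|2·(−9) + 3·(−6) − t| / √13 = 13
|t − (−36)| = 13√13.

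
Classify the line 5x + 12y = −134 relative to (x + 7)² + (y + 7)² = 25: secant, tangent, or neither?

Centre (−7, −7), r² = 25. Distance² from centre to line = (15)²/169 = 225/169.
Since d² < r², the line cuts the circle twice.

secant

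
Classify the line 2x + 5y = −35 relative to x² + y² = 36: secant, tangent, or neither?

neither

d² = (2·0 + 5·0 − (−35))²/29 = 1225/29; r² = 36.
Since d² > r², the line lies outside the circle.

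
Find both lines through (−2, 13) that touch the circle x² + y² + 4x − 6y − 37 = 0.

A line y − (13) = m(x − (−2)) is tangent when its distance from (−2, 3) is 5√2:
(0m − (−10))² = 50(m² + 1)
m² − 1 = 0, so m = 1 or m = −1.
With m = 1: x − y = −15. With m = −1: x + y = 11.

x − y = −15 and x + y = 11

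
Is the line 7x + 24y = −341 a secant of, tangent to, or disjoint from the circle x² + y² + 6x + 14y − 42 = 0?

d² = (7·(−3) + 24·(−7) − (−341))²/625 = 23104/625; r² = 100.
Since d² < r², the line cuts the circle twice.

secant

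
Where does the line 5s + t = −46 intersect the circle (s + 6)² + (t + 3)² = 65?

(−10, 4) and (−7, −11)

Substitute t = −5s − 46:
26s² + 442s + 1820 = 0  ⟹  s² + 17s + 70 = 0
s = −7 or s = −10, giving (−7, −11) and (−10, 4).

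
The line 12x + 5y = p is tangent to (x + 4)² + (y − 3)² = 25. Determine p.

p = −98 or p = 32

For a tangent, require d(centre, line) = r = 5.
|12·(−4) + 5·3 − p| / √169 = 5
|p − (−33)| = 5·13, so p = 32 or p = −98.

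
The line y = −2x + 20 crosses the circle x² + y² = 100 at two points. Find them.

From the line, y = −2x + 20. Substituting:
5x² − 80x + 300 = 0  ⟹  x² − 16x + 60 = 0
x = 10 or x = 6, giving (10, 0) and (6, 8).

(6, 8) and (10, 0)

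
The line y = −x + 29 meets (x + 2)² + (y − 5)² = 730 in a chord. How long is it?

Express y = −x + 29 and substitute into the circle:
2x² − 44x − 150 = 0  ⟹  x² − 22x − 75 = 0
x = 25 or x = −3, giving (25, 4) and (−3, 32).
Chord length = distance between (25, 4) and (−3, 32) = √1568 = 28√2.

28√2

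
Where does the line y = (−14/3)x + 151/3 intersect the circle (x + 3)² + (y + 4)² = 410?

Substitute y = (151 − 14x)/3:
205x² − 4510x + 22960 = 0  ⟹  x² − 22x + 112 = 0
x = 14 or x = 8, giving (14, −15) and (8, 13).

(8, 13) and (14, −15)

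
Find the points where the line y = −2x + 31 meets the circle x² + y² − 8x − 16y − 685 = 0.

From the line, y = −2x + 31. Substituting:
5x² − 100x − 220 = 0  ⟹  x² − 20x − 44 = 0
x = 22 or x = −2, giving (22, −13) and (−2, 35).

(−2, 35) and (22, −13)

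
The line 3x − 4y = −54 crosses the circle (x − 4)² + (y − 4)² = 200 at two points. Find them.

Substitute y = (54 + 3x)/4:
25x² + 100x − 1500 = 0  ⟹  x² + 4x − 60 = 0
x = 6 or x = −10, giving (6, 18) and (−10, 6).

(−10, 6) and (6, 18)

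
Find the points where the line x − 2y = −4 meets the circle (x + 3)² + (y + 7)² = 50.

Substitute y = (4 + x)/2:
5x² + 60x + 160 = 0  ⟹  x² + 12x + 32 = 0
x = −4 or x = −8, giving (−4, 0) and (−8, −2).

(−8, −2) and (−4, 0)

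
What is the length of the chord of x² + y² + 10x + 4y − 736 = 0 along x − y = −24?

33√2

Centre (−5, −2), r² = 765. Perpendicular distance d from centre to line = |21| / √2 = 21/√2.
Half the chord is √(r² − d²) = √(1089/2), so the full chord is 33√2.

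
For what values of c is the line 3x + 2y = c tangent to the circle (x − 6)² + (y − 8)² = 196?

c = 34 ± 14√13

For a tangent, require d(centre, line) = r = 14.
|3·6 + 2·8 − c| / √13 = 14
|c − (34)| = 14√13.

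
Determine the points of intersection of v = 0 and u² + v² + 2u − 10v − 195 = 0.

(−15, 0) and (13, 0)

Substitute v = 0:
u² + 2u − 195 = 0
u = 13 or u = −15, giving (13, 0) and (−15, 0).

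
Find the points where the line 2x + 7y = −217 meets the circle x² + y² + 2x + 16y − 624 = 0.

(−21, −25) and (7, −33)

Substitute y = (−217 − 2x)/7:
53x² + 742x − 7791 = 0  ⟹  x² + 14x − 147 = 0
x = 7 or x = −21, giving (7, −33) and (−21, −25).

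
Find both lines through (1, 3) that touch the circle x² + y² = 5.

Let a tangent through (1, 3) have slope m. Its distance from (0, 0) must equal √5:
[m·(−1) − (−3)]² = 5(m² + 1)
2m² + 3m − 2 = 0, so m = 1/2 or m = −2.
With m = 1/2: x − 2y = −5. With m = −2: 2x + y = 5.

x − 2y = −5 and 2x + y = 5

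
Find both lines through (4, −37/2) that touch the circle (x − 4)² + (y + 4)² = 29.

Write the tangent as mx − y + (−37/2 − m·(4)) = 0 and set its distance from the centre to √29:
(0m − (29/2))² = 29(m² + 1)
4m² − 25 = 0, so m = 5/2 or m = −5/2.
Through (4, −37/2) these give 5x − 2y = 57 and 5x + 2y = −17.

5x − 2y = 57 and 5x + 2y = −17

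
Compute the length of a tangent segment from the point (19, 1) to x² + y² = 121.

With centre O = (0, 0), |OP|² = 362 and r² = 121.
By the tangent–radius right angle, tangent length = √(|PO|² − r²) = √241.

√241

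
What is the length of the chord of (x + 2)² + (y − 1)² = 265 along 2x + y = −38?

4√5

Express y = −2x − 38 and substitute into the circle:
5x² + 160x + 1260 = 0  ⟹  x² + 32x + 252 = 0
x = −14 or x = −18, giving (−14, −10) and (−18, −2).
Chord length = distance between (−14, −10) and (−18, −2) = √80 = 4√5.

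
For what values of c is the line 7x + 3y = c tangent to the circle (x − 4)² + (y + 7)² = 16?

c = 7 ± 4√58

Tangency holds when the distance from the centre (4, −7) to the line equals the radius 4:
|7·4 + 3·(−7) − c| / √58 = 4
|c − (7)| = 4√58.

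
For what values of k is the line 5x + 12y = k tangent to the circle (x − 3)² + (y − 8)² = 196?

k = −71 or k = 293

For a tangent, require d(centre, line) = r = 14.
|5·3 + 12·8 − k| / √169 = 14
|k − (111)| = 14·13, so k = 293 or k = −71.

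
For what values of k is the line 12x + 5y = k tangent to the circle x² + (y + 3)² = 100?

k = −145 or k = 115

The line touches the circle iff its distance from (0, −3) is 10:
|12·0 + 5·(−3) − k| / √169 = 10
|k − (−15)| = 10·13, so k = 115 or k = −145.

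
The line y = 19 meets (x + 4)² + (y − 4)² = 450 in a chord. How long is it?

30

From the line, y = 19. Substituting:
x² + 8x − 209 = 0
x = 11 or x = −19, giving (11, 19) and (−19, 19).
|(11, 19) − (−19, 19)| = √((30)² + (0)²) = 30.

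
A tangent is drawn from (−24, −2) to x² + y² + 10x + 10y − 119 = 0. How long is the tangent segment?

√201

The centre is (−5, −5) and r = 13. The square of the distance from P to the centre is 361 + 9 = 370.
The tangent meets the radius at right angles, so tangent² = |PO|² − r² = 370 − 169 = 201.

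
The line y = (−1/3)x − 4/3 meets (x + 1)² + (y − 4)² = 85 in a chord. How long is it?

5√10

Centre (−1, 4), r² = 85. Perpendicular distance d from centre to line = |15| / √10 = 15/√10.
Half the chord is √(r² − d²) = √(125/2), so the full chord is 5√10.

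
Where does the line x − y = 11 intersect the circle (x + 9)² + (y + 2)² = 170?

Express y = x − 11 and substitute into the circle:
2x² − 8 = 0  ⟹  x² − 4 = 0
x = 2 or x = −2, giving (2, −9) and (−2, −13).

(−2, −13) and (2, −9)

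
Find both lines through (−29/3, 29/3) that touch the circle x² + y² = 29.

2x + 5y = 29 and 5x + 2y = −29

A line y − (29/3) = m(x − (−29/3)) is tangent when its distance from (0, 0) is √29:
[m·(29/3) − (−29/3)]² = 29(m² + 1)
10m² + 29m + 10 = 0, so m = −2/5 or m = −5/2.
With m = −2/5: 2x + 5y = 29. With m = −5/2: 5x + 2y = −29.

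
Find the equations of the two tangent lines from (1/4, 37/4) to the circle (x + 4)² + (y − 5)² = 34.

3x + 5y = 47 and 5x + 3y = 29

Write the tangent as mx − y + (37/4 − m·(1/4)) = 0 and set its distance from the centre to √34:
[m·(−17/4) − (−17/4)]² = 34(m² + 1)
15m² + 34m + 15 = 0, so m = −3/5 or m = −5/3.
With m = −3/5: 3x + 5y = 47. With m = −5/3: 5x + 3y = 29.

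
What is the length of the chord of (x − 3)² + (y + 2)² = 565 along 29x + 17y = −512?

Express y = (−512 − 29x)/17 and substitute into the circle:
1130x² + 25990x + 67800 = 0  ⟹  x² + 23x + 60 = 0
x = −3 or x = −20, giving (−3, −25) and (−20, 4).
Chord length = distance between (−3, −25) and (−20, 4) = √1130 = √1130.

√1130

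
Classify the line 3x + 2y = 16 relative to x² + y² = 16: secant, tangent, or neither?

neither

Centre (0, 0), r² = 16. Distance² from centre to line = (−16)²/13 = 256/13.
Since d² > r², the line lies outside the circle.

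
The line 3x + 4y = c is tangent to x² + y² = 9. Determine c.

c = −15 or c = 15

Tangency holds when the distance from the centre (0, 0) to the line equals the radius 3:
|3·0 + 4·0 − c| / √25 = 3
|c| = 3·5, so c = 15 or c = −15.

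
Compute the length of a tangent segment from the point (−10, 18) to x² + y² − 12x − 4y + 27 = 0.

√499

The centre is (6, 2) and r = √13. The square of the distance from P to the centre is 256 + 256 = 512.
The tangent meets the radius at right angles, so tangent² = |PO|² − r² = 512 − 13 = 499.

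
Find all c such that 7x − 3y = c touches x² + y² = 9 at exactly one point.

c = ±3√58

Tangency holds when the distance from the centre (0, 0) to the line equals the radius 3:
|7·0 − 3·0 − c| / √58 = 3
|c| = 3√58.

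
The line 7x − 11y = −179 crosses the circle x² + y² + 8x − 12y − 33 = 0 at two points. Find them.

Express y = (179 + 7x)/11 and substitute into the circle:
170x² + 2550x + 4420 = 0  ⟹  x² + 15x + 26 = 0
x = −2 or x = −13, giving (−2, 15) and (−13, 8).

(−13, 8) and (−2, 15)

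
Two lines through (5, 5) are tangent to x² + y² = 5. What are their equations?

A line y − (5) = m(x − (5)) is tangent when its distance from (0, 0) is √5:
[m·(−5) − (−5)]² = 5(m² + 1)
2m² − 5m + 2 = 0, so m = 2 or m = 1/2.
Through (5, 5) these give 2x − y = 5 and x − 2y = −5.

2x − y = 5 and x − 2y = −5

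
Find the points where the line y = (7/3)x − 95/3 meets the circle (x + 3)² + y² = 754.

Express y = (−95 + 7x)/3 and substitute into the circle:
58x² − 1276x + 2320 = 0  ⟹  x² − 22x + 40 = 0
x = 20 or x = 2, giving (20, 15) and (2, −27).

(2, −27) and (20, 15)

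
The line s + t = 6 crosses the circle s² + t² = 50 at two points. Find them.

Substitute t = −s + 6:
2s² − 12s − 14 = 0  ⟹  s² − 6s − 7 = 0
s = 7 or s = −1, giving (7, −1) and (−1, 7).

(−1, 7) and (7, −1)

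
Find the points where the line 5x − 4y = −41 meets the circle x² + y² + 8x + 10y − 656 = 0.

Express y = (41 + 5x)/4 and substitute into the circle:
41x² + 738x − 7175 = 0  ⟹  x² + 18x − 175 = 0
x = 7 or x = −25, giving (7, 19) and (−25, −21).

(−25, −21) and (7, 19)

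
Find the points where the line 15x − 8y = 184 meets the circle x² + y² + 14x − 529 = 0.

(0, −23) and (16, 7)

Substitute y = (−184 + 15x)/8:
289x² − 4624x = 0  ⟹  x² − 16x = 0
x = 16 or x = 0, giving (16, 7) and (0, −23).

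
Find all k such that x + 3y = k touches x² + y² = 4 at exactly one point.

Tangency holds when the distance from the centre (0, 0) to the line equals the radius 2:
|1·0 + 3·0 − k| / √10 = 2
|k| = 2√10.

k = ±2√10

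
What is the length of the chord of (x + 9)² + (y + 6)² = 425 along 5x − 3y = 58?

5√34

Substitute y = (−58 + 5x)/3:
34x² − 238x − 1496 = 0  ⟹  x² − 7x − 44 = 0
x = 11 or x = −4, giving (11, −1) and (−4, −26).
Chord length = distance between (11, −1) and (−4, −26) = √850 = 5√34.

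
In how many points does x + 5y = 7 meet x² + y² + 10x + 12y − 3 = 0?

Substituting the line into the circle gives 26x² + 176x + 394 = 0.
Δ = 30976 − 40976 = −10000.
No real roots: the line does not meet the circle.

0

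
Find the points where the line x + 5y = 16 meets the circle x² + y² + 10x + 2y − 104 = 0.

Express y = (16 − x)/5 and substitute into the circle:
26x² + 208x − 2184 = 0  ⟹  x² + 8x − 84 = 0
x = 6 or x = −14, giving (6, 2) and (−14, 6).

(−14, 6) and (6, 2)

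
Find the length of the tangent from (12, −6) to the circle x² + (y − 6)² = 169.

√119

The centre is (0, 6) and r = 13. The square of the distance from P to the centre is 144 + 144 = 288.
Power of the point: PT² = |PO|² − r² = 119, so PT = √119.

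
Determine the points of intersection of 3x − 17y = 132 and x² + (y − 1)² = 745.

Express y = (−132 + 3x)/17 and substitute into the circle:
298x² − 894x − 193104 = 0  ⟹  x² − 3x − 648 = 0
x = 27 or x = −24, giving (27, −3) and (−24, −12).

(−24, −12) and (27, −3)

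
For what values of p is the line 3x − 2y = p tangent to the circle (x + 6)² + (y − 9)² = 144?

p = −36 ± 12√13

The line touches the circle iff its distance from (−6, 9) is 12:
|3·(−6) − 2·9 − p| / √13 = 12
|p − (−36)| = 12√13.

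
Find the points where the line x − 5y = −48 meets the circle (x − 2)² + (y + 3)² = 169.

Substitute y = (48 + x)/5:
26x² + 26x − 156 = 0  ⟹  x² + x − 6 = 0
x = 2 or x = −3, giving (2, 10) and (−3, 9).

(−3, 9) and (2, 10)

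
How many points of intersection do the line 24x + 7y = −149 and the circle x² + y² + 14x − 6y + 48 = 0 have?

2

Substituting the line into the circle gives 625x² + 8846x + 30811 = 0.
Δ = 78251716 − 77027500 = 1224216.
Two real roots: the line is a secant.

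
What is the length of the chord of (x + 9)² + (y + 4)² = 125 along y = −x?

9√2

Centre (−9, −4), r² = 125. Perpendicular distance d from centre to line = |−13| / √2 = 13/√2.
Chord = 2√(r² − d²) = 2·√(81/2) = 9√2.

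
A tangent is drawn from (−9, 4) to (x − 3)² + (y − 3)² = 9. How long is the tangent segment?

Centre (3, 3), r² = 9. |PO|² = (−12)² + (1)² = 145.
The tangent meets the radius at right angles, so tangent² = |PO|² − r² = 145 − 9 = 136.

2√34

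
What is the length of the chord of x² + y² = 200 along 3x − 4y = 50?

20

The distance from (0, 0) to the line is 50/√25, and r² = 200.
Chord = 2√(r² − d²) = 2·√(100) = 20.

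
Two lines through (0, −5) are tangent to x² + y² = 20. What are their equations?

x + 2y = −10 and x − 2y = 10

Let a tangent through (0, −5) have slope m. Its distance from (0, 0) must equal 2√5:
(0m − (5))² = 20(m² + 1)
4m² − 1 = 0, so m = −1/2 or m = 1/2.
Through (0, −5) these give x + 2y = −10 and x − 2y = 10.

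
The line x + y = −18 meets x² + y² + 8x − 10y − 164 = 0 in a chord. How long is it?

7√2

Centre (−4, 5), r² = 205. Perpendicular distance d from centre to line = |19| / √2 = 19/√2.
Chord = 2√(r² − d²) = 2·√(49/2) = 7√2.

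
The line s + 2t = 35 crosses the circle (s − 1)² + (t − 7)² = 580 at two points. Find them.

From the line, t = (35 − s)/2. Substituting:
5s² − 50s − 1875 = 0  ⟹  s² − 10s − 375 = 0
s = 25 or s = −15, giving (25, 5) and (−15, 25).

(−15, 25) and (25, 5)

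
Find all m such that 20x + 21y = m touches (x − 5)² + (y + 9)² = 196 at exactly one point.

m = −495 or m = 317

Tangency holds when the distance from the centre (5, −9) to the line equals the radius 14:
|20·5 + 21·(−9) − m| / √841 = 14
|m − (−89)| = 14·29, so m = 317 or m = −495.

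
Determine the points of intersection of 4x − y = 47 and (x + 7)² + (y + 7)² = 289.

(8, −15) and (10, −7)

Substitute y = 4x − 47:
17x² − 306x + 1360 = 0  ⟹  x² − 18x + 80 = 0
x = 10 or x = 8, giving (10, −7) and (8, −15).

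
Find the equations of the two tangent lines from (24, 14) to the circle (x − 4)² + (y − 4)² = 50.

x − y = 10 and x − 7y = −74

A line y − (14) = m(x − (24)) is tangent when its distance from (4, 4) is 5√2:
(−20m − (−10))² = 50(m² + 1)
7m² − 8m + 1 = 0, so m = 1 or m = 1/7.
With m = 1: x − y = 10. With m = 1/7: x − 7y = −74.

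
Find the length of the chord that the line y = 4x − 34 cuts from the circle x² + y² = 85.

From the line, y = 4x − 34. Substituting:
17x² − 272x + 1071 = 0  ⟹  x² − 16x + 63 = 0
x = 9 or x = 7, giving (9, 2) and (7, −6).
|(9, 2) − (7, −6)| = √((2)² + (8)²) = 2√17.

2√17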